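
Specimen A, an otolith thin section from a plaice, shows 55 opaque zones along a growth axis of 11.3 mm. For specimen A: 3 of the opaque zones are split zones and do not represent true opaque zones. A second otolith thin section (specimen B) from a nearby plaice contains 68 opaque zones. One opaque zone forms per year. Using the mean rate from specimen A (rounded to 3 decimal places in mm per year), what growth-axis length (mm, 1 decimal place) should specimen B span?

14.8 mm

Specimen A: correcting the raw count gives 55 − 3 = 52 true opaque zones.
A: Extension rate ≈ 11.3 / 52 = 0.217 mm/yr.
For B, 0.217 mm/year × 68 years = 14.8 mm.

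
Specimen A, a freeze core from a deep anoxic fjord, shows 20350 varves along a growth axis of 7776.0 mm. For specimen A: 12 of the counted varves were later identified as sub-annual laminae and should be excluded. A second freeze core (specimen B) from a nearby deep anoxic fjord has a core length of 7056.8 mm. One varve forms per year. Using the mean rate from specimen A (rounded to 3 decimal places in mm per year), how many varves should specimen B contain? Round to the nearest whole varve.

Specimen A: true varve count = 20350 − 12 = 20338.
A: Extension rate ≈ 7776.0 / 20338 = 0.382 mm/year.
B spans 7056.8 / 0.382 = 18473.30 years ≈ 18473 varves.

18473 varves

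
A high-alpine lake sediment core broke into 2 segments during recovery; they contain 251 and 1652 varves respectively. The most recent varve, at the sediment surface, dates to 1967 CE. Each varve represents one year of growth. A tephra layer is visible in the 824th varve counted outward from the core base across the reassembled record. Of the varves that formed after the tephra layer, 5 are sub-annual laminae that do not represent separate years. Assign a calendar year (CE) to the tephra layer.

Total varves = 251 + 1652 = 1903.
Between varve 824 and the sediment surface there are 1903 − 824 = 1079 varves.
Excluding 5 false varves: 1079 − 5 = 1074.
Counting back 1074 years from 1967 CE places the tephra layer in 1967 − 1074 = 893 CE.

893 CE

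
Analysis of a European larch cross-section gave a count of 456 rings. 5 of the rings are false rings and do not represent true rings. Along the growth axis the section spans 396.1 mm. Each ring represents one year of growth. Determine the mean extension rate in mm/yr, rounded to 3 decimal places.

True ring count = 456 − 5 = 451.
Mean rate = 396.1 mm / 451 years ≈ 0.878 mm/yr.

0.878 mm/yr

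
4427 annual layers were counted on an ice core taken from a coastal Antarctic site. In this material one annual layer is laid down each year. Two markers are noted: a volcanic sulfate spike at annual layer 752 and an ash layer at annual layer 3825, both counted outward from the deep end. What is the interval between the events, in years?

Separation: 3825 − 752 = 3073 annual layers.
That is 3073 years at one annual layer per year.

3073 yr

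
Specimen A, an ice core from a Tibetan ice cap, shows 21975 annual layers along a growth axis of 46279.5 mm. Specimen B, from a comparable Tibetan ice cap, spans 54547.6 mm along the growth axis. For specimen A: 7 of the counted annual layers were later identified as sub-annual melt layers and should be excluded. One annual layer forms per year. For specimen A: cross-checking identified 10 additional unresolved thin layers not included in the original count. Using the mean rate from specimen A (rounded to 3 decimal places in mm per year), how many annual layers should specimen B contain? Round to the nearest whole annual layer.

25901 annual layers

Specimen A: adjusted count: 21975 − 7 + 10 = 21978 annual layers.
A: Extension rate ≈ 46279.5 / 21978 = 2.106 mm per year.
Specimen B: 54547.6 mm / 2.106 mm per year = 25901.04 years ≈ 25901 annual layers.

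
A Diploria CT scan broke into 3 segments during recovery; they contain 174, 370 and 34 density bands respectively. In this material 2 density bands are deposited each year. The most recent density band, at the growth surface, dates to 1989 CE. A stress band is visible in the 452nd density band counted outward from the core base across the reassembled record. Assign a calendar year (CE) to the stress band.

1926 CE

Total density bands = 174 + 370 + 34 = 578.
578 − 452 = 126 density bands lie beyond the stress band toward the growth surface.
126 density bands at 2 per year is 126 / 2 = 63 years.
Counting back 63 years from 1989 CE places the stress band in 1989 − 63 = 1926 CE.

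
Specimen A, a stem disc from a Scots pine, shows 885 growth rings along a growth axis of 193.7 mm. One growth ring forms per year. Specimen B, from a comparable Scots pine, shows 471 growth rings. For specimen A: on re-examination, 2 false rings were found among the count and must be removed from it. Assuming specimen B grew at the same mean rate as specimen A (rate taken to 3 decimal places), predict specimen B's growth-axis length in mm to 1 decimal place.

Specimen A: after corrections the count is 885 − 2 = 883 growth rings.
A: Extension rate ≈ 193.7 / 883 = 0.219 mm/yr.
B's length ≈ 0.219 × 471 = 103.1 mm.

103.1 mm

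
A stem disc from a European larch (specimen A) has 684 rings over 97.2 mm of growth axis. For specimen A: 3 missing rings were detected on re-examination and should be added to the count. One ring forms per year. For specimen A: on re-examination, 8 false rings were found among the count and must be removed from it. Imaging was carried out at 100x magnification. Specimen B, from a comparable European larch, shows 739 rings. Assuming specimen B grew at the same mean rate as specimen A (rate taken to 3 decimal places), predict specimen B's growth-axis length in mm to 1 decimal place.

Specimen A: adjusted count: 684 − 8 + 3 = 679 rings.
A: Mean rate = 97.2 mm / 679 years ≈ 0.143 mm/yr.
For B, 0.143 mm/year × 739 years = 105.7 mm.

105.7 mm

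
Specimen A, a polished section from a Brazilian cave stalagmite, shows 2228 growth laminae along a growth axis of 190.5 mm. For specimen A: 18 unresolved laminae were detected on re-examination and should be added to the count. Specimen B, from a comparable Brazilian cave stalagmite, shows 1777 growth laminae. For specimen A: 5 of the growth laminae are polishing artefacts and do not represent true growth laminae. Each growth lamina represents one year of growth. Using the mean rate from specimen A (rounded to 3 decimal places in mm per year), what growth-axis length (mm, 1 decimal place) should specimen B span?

Specimen A: adjusted count: 2228 − 5 + 18 = 2241 growth laminae.
A: Extension rate ≈ 190.5 / 2241 = 0.085 mm/year.
Length of B = 0.085 × 1777 = 151.0 mm.

151.0 mm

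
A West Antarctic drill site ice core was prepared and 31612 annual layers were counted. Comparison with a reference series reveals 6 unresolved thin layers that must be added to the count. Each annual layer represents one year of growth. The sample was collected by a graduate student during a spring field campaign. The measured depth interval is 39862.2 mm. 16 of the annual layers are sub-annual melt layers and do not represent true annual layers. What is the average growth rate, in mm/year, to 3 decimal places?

Adjusted count: 31612 − 16 + 6 = 31602 annual layers.
Mean rate = 39862.2 mm / 31602 years ≈ 1.261 mm/year.

1.261 mm/year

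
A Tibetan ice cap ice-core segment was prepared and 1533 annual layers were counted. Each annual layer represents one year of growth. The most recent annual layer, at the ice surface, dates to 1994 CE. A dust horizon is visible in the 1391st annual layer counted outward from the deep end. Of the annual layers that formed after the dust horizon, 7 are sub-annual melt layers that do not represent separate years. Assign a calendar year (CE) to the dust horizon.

The dust horizon sits at annual layer 1391 from the deep end, so 1533 − 1391 = 142 annual layers formed after it.
Removing the 7 false annual layers leaves 142 − 7 = 135 true annual layers beyond the dust horizon.
1994 − 135 = 1859 CE.

1859 CE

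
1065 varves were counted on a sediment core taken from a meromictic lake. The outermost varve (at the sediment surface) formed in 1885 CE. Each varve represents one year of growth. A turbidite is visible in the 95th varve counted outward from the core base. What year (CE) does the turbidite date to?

Between varve 95 and the sediment surface there are 1065 − 95 = 970 varves.
The varve at the sediment surface is 1885 CE, so the turbidite dates to 1885 − 970 = 915 CE.

915 CE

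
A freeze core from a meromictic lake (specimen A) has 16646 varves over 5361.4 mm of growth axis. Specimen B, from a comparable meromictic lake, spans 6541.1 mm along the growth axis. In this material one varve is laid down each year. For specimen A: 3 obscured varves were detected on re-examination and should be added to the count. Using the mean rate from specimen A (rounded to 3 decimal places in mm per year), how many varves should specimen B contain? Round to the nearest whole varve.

20314 varves

Specimen A: adjusted count: 16646 + 3 = 16649 varves.
A: Extension rate ≈ 5361.4 / 16649 = 0.322 mm/yr.
For B, 6541.1 / 0.322 = 20313.98 years ≈ 20314 varves.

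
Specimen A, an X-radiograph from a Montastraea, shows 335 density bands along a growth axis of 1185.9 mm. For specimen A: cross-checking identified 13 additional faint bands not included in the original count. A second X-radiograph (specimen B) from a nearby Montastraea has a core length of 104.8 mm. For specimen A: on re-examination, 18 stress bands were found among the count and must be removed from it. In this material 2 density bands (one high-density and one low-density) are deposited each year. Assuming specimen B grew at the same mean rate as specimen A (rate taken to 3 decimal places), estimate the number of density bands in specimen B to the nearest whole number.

29 density bands

Specimen A: true density band count = 335 − 18 + 13 = 330.
Specimen A: 330 density bands at 2 per year is 330 / 2 = 165 years.
A: Extension rate ≈ 1185.9 / 165 = 7.187 mm per year.
For B, 104.8 / 7.187 = 14.58 years; at 2 density bands per year that is 14.58 × 2 ≈ 29 density bands.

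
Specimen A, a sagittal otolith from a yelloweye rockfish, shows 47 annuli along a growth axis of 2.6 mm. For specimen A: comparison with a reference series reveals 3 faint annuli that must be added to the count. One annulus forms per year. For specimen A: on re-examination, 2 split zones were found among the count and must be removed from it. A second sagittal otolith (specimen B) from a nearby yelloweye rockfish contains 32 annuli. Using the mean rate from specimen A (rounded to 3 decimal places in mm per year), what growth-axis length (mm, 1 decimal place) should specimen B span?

1.7 mm

Specimen A: true annulus count = 47 − 2 + 3 = 48.
A: Extension rate ≈ 2.6 / 48 = 0.054 mm per year.
For B, 0.054 mm/year × 32 years = 1.7 mm.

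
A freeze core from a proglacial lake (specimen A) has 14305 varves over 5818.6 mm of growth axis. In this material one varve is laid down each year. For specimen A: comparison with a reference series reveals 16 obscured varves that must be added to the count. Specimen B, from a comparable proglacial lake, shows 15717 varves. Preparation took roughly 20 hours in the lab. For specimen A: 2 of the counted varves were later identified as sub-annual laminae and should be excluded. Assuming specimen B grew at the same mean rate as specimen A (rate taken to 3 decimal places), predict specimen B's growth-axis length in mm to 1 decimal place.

Specimen A: adjusted count: 14305 − 2 + 16 = 14319 varves.
A: Extension rate ≈ 5818.6 / 14319 = 0.406 mm/year.
B's length ≈ 0.406 × 15717 = 6381.1 mm.

6381.1 mm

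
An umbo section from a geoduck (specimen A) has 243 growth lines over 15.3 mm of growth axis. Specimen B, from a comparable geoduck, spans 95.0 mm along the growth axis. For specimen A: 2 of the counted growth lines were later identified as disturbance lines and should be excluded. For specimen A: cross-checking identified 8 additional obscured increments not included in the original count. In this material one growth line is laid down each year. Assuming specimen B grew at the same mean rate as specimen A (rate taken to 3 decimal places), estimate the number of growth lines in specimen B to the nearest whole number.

Specimen A: adjusted count: 243 − 2 + 8 = 249 growth lines.
A: Mean rate = 15.3 mm / 249 years ≈ 0.061 mm/year.
Specimen B: 95.0 mm / 0.061 mm per year = 1557.38 years ≈ 1557 growth lines.

1557 growth lines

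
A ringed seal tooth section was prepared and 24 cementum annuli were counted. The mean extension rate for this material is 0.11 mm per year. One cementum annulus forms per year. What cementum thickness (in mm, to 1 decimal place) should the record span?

24 years of growth are recorded.
24 years at 0.11 mm/year gives 0.11 × 24 = 2.6 mm.

2.6 mm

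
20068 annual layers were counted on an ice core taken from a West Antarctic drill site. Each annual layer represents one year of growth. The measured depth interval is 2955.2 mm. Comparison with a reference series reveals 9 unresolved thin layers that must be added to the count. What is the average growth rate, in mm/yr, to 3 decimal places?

0.147 mm/yr

Correcting the raw count gives 20068 + 9 = 20077 true annual layers.
2955.2 mm over 20077 years gives 2955.2 / 20077 ≈ 0.147 mm/yr.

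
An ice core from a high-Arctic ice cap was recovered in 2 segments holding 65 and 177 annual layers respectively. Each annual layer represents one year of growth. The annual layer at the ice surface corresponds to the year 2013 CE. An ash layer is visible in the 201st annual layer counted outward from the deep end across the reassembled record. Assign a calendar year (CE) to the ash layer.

1972 CE

Total annual layers = 65 + 177 = 242.
242 − 201 = 41 annual layers lie beyond the ash layer toward the ice surface.
The annual layer at the ice surface is 2013 CE, so the ash layer dates to 2013 − 41 = 1972 CE.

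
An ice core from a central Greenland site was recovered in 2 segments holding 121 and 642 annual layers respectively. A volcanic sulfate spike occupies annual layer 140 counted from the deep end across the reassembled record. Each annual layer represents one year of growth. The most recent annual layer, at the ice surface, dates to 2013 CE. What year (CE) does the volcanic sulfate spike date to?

Total annual layers = 121 + 642 = 763.
Between annual layer 140 and the ice surface there are 763 − 140 = 623 annual layers.
The annual layer at the ice surface is 2013 CE, so the volcanic sulfate spike dates to 2013 − 623 = 1390 CE.

1390 CE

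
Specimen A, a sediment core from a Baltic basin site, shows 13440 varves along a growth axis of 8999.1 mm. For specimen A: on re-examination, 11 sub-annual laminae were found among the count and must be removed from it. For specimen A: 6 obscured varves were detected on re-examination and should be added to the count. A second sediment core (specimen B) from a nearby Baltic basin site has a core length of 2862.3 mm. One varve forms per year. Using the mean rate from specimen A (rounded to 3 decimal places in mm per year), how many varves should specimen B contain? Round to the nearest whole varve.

Specimen A: adjusted count: 13440 − 11 + 6 = 13435 varves.
A: 8999.1 mm over 13435 years gives 8999.1 / 13435 ≈ 0.670 mm/year.
For B, 2862.3 / 0.670 = 4272.09 years ≈ 4272 varves.

4272 varves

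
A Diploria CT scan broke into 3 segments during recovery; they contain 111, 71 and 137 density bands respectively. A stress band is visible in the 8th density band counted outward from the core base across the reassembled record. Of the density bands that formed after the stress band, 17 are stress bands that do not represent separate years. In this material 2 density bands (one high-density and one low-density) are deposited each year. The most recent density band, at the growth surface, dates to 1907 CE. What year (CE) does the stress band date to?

1760 CE

Total density bands = 111 + 71 + 137 = 319.
The stress band sits at density band 8 from the core base, so 319 − 8 = 311 density bands formed after it.
311 − 17 false = 294 true density bands after the stress band.
Dividing by 2 density bands per year: 294 / 2 = 147 years.
The density band at the growth surface is 1907 CE, so the stress band dates to 1907 − 147 = 1760 CE.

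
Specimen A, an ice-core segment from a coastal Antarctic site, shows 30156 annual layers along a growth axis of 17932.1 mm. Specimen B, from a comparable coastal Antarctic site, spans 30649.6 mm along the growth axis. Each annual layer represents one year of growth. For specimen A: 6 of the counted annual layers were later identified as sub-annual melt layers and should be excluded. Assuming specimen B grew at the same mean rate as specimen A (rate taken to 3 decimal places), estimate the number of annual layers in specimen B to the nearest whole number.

51512 annual layers

Specimen A: adjusted count: 30156 − 6 = 30150 annual layers.
A: Mean rate = 17932.1 mm / 30150 years ≈ 0.595 mm/year.
B spans 30649.6 / 0.595 = 51511.93 years ≈ 51512 annual layers.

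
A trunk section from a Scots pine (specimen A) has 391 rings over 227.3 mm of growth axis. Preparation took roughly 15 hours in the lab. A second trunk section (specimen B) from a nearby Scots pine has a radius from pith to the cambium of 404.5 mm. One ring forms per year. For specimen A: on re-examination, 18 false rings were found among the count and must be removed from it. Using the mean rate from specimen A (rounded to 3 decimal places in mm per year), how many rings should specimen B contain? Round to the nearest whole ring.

Specimen A: adjusted count: 391 − 18 = 373 rings.
A: Mean rate = 227.3 mm / 373 years ≈ 0.609 mm per year.
B spans 404.5 / 0.609 = 664.20 years ≈ 664 rings.

664 rings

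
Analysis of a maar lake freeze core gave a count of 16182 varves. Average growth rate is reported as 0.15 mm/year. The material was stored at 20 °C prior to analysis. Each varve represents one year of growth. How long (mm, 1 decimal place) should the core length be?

2427.3 mm

16182 years of growth are recorded.
16182 years at 0.15 mm/year gives 0.15 × 16182 = 2427.3 mm.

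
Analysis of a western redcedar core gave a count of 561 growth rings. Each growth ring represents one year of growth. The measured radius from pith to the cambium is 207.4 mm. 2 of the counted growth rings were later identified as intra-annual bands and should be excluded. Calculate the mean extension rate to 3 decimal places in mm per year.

0.371 mm per year

Correcting the raw count gives 561 − 2 = 559 true growth rings.
Mean rate = 207.4 mm / 559 years ≈ 0.371 mm per year.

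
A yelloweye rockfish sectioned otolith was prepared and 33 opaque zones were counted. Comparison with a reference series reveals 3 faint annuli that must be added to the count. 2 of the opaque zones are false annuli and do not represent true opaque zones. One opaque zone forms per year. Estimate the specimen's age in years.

34 years

True opaque zone count = 33 − 2 + 3 = 34.
At one opaque zone per year, that is 34 years.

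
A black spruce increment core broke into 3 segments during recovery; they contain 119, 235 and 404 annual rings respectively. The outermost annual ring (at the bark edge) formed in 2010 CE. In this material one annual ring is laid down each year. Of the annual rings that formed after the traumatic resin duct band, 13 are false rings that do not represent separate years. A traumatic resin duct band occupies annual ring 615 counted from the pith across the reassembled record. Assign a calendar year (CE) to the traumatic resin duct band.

Total annual rings = 119 + 235 + 404 = 758.
Between annual ring 615 and the bark edge there are 758 − 615 = 143 annual rings.
143 − 13 false = 130 true annual rings after the traumatic resin duct band.
Counting back 130 years from 2010 CE places the traumatic resin duct band in 2010 − 130 = 1880 CE.

1880 CE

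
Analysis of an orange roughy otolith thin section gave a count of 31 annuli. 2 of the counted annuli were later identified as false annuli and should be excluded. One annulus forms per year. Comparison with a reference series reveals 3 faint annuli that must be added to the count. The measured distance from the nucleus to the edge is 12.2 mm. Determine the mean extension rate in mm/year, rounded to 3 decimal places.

0.381 mm/year

Correcting the raw count gives 31 − 2 + 3 = 32 true annuli.
Mean rate = 12.2 mm / 32 years ≈ 0.381 mm/year.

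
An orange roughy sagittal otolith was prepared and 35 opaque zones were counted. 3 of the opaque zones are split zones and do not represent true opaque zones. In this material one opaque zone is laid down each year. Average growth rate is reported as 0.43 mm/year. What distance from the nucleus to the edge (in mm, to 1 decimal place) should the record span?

13.8 mm

Adjusted count: 35 − 3 = 32 opaque zones.
Length ≈ 0.43 × 32 = 13.8 mm.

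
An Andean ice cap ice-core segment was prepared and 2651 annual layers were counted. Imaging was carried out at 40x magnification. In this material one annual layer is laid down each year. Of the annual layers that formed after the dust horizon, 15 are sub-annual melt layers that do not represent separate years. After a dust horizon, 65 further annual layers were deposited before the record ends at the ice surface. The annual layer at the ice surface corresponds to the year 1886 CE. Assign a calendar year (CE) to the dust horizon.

1836 CE

65 annual layers post-date the dust horizon.
65 − 15 false = 50 true annual layers after the dust horizon.
Counting back 50 years from 1886 CE places the dust horizon in 1886 − 50 = 1836 CE.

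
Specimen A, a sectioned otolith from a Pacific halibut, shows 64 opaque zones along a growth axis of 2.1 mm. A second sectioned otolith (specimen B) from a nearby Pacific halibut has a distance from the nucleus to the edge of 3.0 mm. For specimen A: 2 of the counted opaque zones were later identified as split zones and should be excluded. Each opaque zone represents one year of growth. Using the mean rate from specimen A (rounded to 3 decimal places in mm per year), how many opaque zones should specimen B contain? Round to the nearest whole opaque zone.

Specimen A: true opaque zone count = 64 − 2 = 62.
A: Extension rate ≈ 2.1 / 62 = 0.034 mm/year.
For B, 3.0 / 0.034 = 88.24 years ≈ 88 opaque zones.

88 opaque zones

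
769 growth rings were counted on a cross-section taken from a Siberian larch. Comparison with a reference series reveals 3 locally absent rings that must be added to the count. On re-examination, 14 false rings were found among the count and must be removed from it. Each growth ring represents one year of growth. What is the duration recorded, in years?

Adjusted count: 769 − 14 + 3 = 758 growth rings.
With a one-to-one growth ring periodicity this is 758 years.

758 years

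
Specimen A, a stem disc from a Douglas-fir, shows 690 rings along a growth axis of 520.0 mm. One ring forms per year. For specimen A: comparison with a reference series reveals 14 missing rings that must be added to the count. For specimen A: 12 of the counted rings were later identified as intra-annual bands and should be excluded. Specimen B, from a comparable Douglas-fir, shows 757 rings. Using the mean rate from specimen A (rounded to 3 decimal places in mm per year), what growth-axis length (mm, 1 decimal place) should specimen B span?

Specimen A: adjusted count: 690 − 12 + 14 = 692 rings.
A: Extension rate ≈ 520.0 / 692 = 0.751 mm/yr.
Length of B = 0.751 × 757 = 568.5 mm.

568.5 mm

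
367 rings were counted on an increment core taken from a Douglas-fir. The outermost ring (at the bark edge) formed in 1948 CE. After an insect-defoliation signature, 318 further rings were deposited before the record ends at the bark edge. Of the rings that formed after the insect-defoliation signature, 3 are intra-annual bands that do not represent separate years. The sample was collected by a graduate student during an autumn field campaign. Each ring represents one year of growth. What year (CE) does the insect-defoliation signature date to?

1633 CE

318 rings post-date the insect-defoliation signature.
Excluding 3 false rings: 318 − 3 = 315.
Counting back 315 years from 1948 CE places the insect-defoliation signature in 1948 − 315 = 1633 CE.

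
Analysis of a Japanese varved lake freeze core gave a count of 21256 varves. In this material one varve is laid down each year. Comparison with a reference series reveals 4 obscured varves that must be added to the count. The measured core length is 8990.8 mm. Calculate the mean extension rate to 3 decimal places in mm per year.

Adjusted count: 21256 + 4 = 21260 varves.
Mean rate = 8990.8 mm / 21260 years ≈ 0.423 mm per year.

0.423 mm per year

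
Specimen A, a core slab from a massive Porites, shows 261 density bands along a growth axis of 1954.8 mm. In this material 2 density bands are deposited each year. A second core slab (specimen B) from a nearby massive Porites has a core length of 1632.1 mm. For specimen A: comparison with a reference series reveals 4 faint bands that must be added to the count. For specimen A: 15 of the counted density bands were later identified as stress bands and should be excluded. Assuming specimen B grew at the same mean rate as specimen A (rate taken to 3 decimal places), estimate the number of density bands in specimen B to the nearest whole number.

Specimen A: after corrections the count is 261 − 15 + 4 = 250 density bands.
Specimen A: 250 density bands at 2 per year is 250 / 2 = 125 years.
A: 1954.8 mm over 125 years gives 1954.8 / 125 ≈ 15.638 mm/yr.
B spans 1632.1 / 15.638 = 104.37 years; at 2 density bands per year that is 104.37 × 2 ≈ 209 density bands.

209 density bands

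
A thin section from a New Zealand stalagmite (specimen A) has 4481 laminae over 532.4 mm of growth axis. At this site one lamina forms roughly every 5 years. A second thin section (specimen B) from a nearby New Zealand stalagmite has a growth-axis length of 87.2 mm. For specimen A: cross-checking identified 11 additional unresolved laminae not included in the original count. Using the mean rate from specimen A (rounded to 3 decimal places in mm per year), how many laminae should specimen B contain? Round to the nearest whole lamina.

727 laminae

Specimen A: correcting the raw count gives 4481 + 11 = 4492 true laminae.
Specimen A: 4492 laminae at 5 years each span 4492 × 5 = 22460 years.
A: Mean rate = 532.4 mm / 22460 years ≈ 0.024 mm/yr.
For B, 87.2 / 0.024 = 3633.33 years; at 5 years per lamina that is 3633.33 / 5 ≈ 727 laminae.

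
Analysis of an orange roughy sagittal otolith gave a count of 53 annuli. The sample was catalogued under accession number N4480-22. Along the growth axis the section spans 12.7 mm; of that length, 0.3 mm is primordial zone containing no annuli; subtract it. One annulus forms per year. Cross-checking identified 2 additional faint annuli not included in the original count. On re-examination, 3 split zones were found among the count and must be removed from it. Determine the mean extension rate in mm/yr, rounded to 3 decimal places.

0.238 mm/yr

Correcting the raw count gives 53 − 3 + 2 = 52 true annuli.
Net length = 12.7 − 0.3 = 12.4 mm.
Mean rate = 12.4 mm / 52 years ≈ 0.238 mm/yr.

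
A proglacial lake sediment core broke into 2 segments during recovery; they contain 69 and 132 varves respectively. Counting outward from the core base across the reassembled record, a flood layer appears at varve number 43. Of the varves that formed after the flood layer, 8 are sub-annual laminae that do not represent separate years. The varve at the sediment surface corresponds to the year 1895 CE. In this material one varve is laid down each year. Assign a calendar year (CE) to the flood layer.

1745 CE

Total varves = 69 + 132 = 201.
The flood layer sits at varve 43 from the core base, so 201 − 43 = 158 varves formed after it.
Removing the 8 false varves leaves 158 − 8 = 150 true varves beyond the flood layer.
Counting back 150 years from 1895 CE places the flood layer in 1895 − 150 = 1745 CE.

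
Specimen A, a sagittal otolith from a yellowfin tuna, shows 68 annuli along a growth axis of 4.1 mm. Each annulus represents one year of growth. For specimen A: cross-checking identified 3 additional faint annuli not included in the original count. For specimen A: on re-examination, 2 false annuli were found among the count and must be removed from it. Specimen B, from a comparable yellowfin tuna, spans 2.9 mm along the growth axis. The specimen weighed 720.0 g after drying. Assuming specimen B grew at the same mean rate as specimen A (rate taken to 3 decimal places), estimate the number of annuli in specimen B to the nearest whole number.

Specimen A: adjusted count: 68 − 2 + 3 = 69 annuli.
A: Mean rate = 4.1 mm / 69 years ≈ 0.059 mm per year.
For B, 2.9 / 0.059 = 49.15 years ≈ 49 annuli.

49 annuli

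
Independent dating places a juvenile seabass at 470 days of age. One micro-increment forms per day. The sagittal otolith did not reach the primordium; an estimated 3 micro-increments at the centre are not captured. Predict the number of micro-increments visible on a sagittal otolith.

One micro-increment per day gives 470 micro-increments over 470 days.
470 − 3 missed = 467 micro-increments expected in the prepared section.

467 micro-increments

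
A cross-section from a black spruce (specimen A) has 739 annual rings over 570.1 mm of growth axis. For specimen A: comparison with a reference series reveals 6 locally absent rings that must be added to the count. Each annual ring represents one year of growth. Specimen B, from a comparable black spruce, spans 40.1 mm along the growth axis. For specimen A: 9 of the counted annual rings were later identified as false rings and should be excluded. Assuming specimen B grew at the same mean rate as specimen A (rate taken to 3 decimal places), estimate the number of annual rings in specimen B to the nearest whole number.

52 annual rings

Specimen A: correcting the raw count gives 739 − 9 + 6 = 736 true annual rings.
A: Mean rate = 570.1 mm / 736 years ≈ 0.775 mm per year.
B spans 40.1 / 0.775 = 51.74 years ≈ 52 annual rings.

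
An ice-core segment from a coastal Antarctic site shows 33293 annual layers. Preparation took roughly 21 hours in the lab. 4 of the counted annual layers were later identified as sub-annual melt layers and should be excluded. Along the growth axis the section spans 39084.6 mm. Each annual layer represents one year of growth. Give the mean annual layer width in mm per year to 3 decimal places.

1.174 mm per year

True annual layer count = 33293 − 4 = 33289.
Extension rate ≈ 39084.6 / 33289 = 1.174 mm per year.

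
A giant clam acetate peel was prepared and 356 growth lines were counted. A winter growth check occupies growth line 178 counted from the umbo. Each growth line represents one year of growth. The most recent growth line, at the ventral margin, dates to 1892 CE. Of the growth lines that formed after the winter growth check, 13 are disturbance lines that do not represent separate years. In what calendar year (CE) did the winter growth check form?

356 − 178 = 178 growth lines lie beyond the winter growth check toward the ventral margin.
Removing the 13 false growth lines leaves 178 − 13 = 165 true growth lines beyond the winter growth check.
Counting back 165 years from 1892 CE places the winter growth check in 1892 − 165 = 1727 CE.

1727 CE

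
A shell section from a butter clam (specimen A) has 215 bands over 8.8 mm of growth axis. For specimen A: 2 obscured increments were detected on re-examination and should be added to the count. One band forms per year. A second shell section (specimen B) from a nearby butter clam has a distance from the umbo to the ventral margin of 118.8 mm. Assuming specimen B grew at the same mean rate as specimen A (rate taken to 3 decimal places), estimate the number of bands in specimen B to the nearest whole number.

2898 bands

Specimen A: after corrections the count is 215 + 2 = 217 bands.
A: Mean rate = 8.8 mm / 217 years ≈ 0.041 mm/year.
B spans 118.8 / 0.041 = 2897.56 years ≈ 2898 bands.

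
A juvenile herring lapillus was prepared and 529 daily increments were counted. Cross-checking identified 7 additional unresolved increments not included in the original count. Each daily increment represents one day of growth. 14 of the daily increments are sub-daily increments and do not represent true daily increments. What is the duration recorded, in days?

True daily increment count = 529 − 14 + 7 = 522.
With a one-to-one daily increment periodicity this is 522 days.

522 d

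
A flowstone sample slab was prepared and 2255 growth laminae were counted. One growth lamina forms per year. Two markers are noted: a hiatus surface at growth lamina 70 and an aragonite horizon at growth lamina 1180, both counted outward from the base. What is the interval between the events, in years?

1180 − 70 = 1110 growth laminae lie between the two events.
One growth lamina per year makes the interval 1110 years.

1110 years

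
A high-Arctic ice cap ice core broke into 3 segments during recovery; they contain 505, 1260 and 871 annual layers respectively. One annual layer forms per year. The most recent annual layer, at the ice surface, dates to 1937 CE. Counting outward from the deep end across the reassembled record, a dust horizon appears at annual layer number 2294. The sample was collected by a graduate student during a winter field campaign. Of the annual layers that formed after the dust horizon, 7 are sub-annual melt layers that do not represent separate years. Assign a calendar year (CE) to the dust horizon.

1602 CE

Total annual layers = 505 + 1260 + 871 = 2636.
Between annual layer 2294 and the ice surface there are 2636 − 2294 = 342 annual layers.
Excluding 7 false annual layers: 342 − 7 = 335.
The annual layer at the ice surface is 1937 CE, so the dust horizon dates to 1937 − 335 = 1602 CE.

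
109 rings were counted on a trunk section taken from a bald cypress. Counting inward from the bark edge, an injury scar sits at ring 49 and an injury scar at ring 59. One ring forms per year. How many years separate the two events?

10 years

The two markers are separated by 59 − 49 = 10 rings.
At one ring per year, 10 years elapsed between them.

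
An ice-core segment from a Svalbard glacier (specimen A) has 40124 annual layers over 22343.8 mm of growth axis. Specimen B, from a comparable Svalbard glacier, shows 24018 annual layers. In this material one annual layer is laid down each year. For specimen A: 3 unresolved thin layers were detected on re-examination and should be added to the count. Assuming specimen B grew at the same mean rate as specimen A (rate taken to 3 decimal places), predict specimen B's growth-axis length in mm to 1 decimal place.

13378.0 mm

Specimen A: correcting the raw count gives 40124 + 3 = 40127 true annual layers.
A: 22343.8 mm over 40127 years gives 22343.8 / 40127 ≈ 0.557 mm/yr.
For B, 0.557 mm/year × 24018 years = 13378.0 mm.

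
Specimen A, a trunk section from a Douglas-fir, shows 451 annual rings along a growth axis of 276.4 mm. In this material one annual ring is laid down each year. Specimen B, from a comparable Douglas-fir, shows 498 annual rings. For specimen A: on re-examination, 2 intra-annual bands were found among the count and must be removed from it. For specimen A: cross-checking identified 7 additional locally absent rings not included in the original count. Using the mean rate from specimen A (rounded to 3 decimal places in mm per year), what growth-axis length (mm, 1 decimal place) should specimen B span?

Specimen A: correcting the raw count gives 451 − 2 + 7 = 456 true annual rings.
A: Extension rate ≈ 276.4 / 456 = 0.606 mm per year.
B's length ≈ 0.606 × 498 = 301.8 mm.

301.8 mm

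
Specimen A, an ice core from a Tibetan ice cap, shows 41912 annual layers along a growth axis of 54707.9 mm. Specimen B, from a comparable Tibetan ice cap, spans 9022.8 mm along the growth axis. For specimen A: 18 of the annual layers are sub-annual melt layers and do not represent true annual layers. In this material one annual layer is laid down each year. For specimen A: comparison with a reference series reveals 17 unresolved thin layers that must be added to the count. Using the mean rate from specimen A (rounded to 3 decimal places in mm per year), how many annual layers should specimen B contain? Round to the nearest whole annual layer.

6914 annual layers

Specimen A: correcting the raw count gives 41912 − 18 + 17 = 41911 true annual layers.
A: 54707.9 mm over 41911 years gives 54707.9 / 41911 ≈ 1.305 mm/yr.
For B, 9022.8 / 1.305 = 6914.02 years ≈ 6914 annual layers.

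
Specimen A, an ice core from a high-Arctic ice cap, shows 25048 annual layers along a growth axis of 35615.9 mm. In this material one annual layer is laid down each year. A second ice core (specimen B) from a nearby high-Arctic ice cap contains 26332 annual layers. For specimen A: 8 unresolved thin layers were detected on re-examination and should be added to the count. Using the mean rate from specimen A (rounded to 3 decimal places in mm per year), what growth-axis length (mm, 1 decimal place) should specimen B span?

37417.8 mm

Specimen A: adjusted count: 25048 + 8 = 25056 annual layers.
A: Extension rate ≈ 35615.9 / 25056 = 1.421 mm per year.
B's length ≈ 1.421 × 26332 = 37417.8 mm.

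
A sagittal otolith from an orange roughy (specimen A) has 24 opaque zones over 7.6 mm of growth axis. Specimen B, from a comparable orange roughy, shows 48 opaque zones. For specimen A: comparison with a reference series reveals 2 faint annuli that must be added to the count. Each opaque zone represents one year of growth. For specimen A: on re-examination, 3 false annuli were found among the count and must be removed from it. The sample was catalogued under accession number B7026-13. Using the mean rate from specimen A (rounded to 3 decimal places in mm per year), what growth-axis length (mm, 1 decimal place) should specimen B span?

Specimen A: after corrections the count is 24 − 3 + 2 = 23 opaque zones.
A: Mean rate = 7.6 mm / 23 years ≈ 0.330 mm per year.
For B, 0.330 mm/year × 48 years = 15.8 mm.

15.8 mm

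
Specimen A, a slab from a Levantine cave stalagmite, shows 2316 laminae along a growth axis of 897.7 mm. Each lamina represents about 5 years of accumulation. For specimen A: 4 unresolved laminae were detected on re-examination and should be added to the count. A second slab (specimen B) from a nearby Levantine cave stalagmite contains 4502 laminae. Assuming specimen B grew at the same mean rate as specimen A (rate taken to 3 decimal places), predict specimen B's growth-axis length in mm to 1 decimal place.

1733.3 mm

Specimen A: true lamina count = 2316 + 4 = 2320.
Specimen A: at 5 years per lamina, 2320 × 5 = 11600 years.
A: 897.7 mm over 11600 years gives 897.7 / 11600 ≈ 0.077 mm/year.
Specimen B: at 5 years per lamina, 4502 × 5 = 22510 years. B's length ≈ 0.077 × 22510 = 1733.3 mm.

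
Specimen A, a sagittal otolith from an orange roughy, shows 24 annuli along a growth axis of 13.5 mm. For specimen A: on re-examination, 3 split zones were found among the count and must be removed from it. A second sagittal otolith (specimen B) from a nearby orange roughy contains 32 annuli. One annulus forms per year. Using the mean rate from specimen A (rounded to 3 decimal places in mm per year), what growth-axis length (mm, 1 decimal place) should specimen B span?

20.6 mm

Specimen A: after corrections the count is 24 − 3 = 21 annuli.
A: Mean rate = 13.5 mm / 21 years ≈ 0.643 mm/year.
Length of B = 0.643 × 32 = 20.6 mm.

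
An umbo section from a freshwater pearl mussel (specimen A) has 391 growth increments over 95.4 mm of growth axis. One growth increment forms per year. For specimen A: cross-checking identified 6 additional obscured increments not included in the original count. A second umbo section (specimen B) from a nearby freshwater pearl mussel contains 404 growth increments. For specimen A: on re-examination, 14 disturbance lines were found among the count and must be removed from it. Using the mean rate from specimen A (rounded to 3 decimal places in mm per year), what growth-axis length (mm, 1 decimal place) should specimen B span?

Specimen A: correcting the raw count gives 391 − 14 + 6 = 383 true growth increments.
A: 95.4 mm over 383 years gives 95.4 / 383 ≈ 0.249 mm/year.
For B, 0.249 mm/year × 404 years = 100.6 mm.

100.6 mm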